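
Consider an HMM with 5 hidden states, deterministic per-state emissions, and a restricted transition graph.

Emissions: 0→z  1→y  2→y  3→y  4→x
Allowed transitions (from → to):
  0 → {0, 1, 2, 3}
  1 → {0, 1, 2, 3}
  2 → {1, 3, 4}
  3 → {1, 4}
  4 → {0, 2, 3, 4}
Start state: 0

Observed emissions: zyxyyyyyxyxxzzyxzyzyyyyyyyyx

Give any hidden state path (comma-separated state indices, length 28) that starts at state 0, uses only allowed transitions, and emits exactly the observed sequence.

  t0 'z' -> {0}, take 0 (start)
  t1 'y' -> {1,2,3}, take 2 (0->2 ok)
  t2 'x' -> {4}, take 4 (2->4 ok)
  t3 'y' -> {1,2,3}, take 2 (4->2 ok)
  t4 'y' -> {1,2,3}, take 3 (2->3 ok)
  t5 'y' -> {1,2,3}, take 1 (3->1 ok)
  t6 'y' -> {1,2,3}, take 1 (1->1 ok)
  t7 'y' -> {1,2,3}, take 2 (1->2 ok)
  t8 'x' -> {4}, take 4 (2->4 ok)
  t9 'y' -> {1,2,3}, take 3 (4->3 ok)
  t10 'x' -> {4}, take 4 (3->4 ok)
  t11 'x' -> {4}, take 4 (4->4 ok)
  t12 'z' -> {0}, take 0 (4->0 ok)
  t13 'z' -> {0}, take 0 (0->0 ok)
  t14 'y' -> {1,2,3}, take 3 (0->3 ok)
  t15 'x' -> {4}, take 4 (3->4 ok)
  t16 'z' -> {0}, take 0 (4->0 ok)
  t17 'y' -> {1,2,3}, take 1 (0->1 ok)
  t18 'z' -> {0}, take 0 (1->0 ok)
  t19 'y' -> {1,2,3}, take 3 (0->3 ok)
  t20 'y' -> {1,2,3}, take 1 (3->1 ok)
  t21 'y' -> {1,2,3}, take 3 (1->3 ok)
  t22 'y' -> {1,2,3}, take 1 (3->1 ok)
  t23 'y' -> {1,2,3}, take 3 (1->3 ok)
  t24 'y' -> {1,2,3}, take 1 (3->1 ok)
  t25 'y' -> {1,2,3}, take 1 (1->1 ok)
  t26 'y' -> {1,2,3}, take 3 (1->3 ok)
  t27 'x' -> {4}, take 4 (3->4 ok)

0,2,4,2,3,1,1,2,4,3,4,4,0,0,3,4,0,1,0,3,1,3,1,3,1,1,3,4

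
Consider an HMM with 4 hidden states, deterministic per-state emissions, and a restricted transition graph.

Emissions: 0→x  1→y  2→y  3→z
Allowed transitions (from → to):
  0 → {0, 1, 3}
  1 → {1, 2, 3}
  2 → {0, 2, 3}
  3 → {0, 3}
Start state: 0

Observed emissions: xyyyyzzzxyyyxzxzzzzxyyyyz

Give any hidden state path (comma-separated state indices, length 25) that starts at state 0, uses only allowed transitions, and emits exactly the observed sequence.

0,1,1,1,2,3,3,3,0,1,1,2,0,3,0,3,3,3,3,0,1,1,1,1,3

  t0 'x' -> {0}, take 0 (start)
  t1 'y' -> {1,2}, take 1 (0->1 ok)
  t2 'y' -> {1,2}, take 1 (1->1 ok)
  t3 'y' -> {1,2}, take 1 (1->1 ok)
  t4 'y' -> {1,2}, take 2 (1->2 ok)
  t5 'z' -> {3}, take 3 (2->3 ok)
  t6 'z' -> {3}, take 3 (3->3 ok)
  t7 'z' -> {3}, take 3 (3->3 ok)
  t8 'x' -> {0}, take 0 (3->0 ok)
  t9 'y' -> {1,2}, take 1 (0->1 ok)
  t10 'y' -> {1,2}, take 1 (1->1 ok)
  t11 'y' -> {1,2}, take 2 (1->2 ok)
  t12 'x' -> {0}, take 0 (2->0 ok)
  t13 'z' -> {3}, take 3 (0->3 ok)
  t14 'x' -> {0}, take 0 (3->0 ok)
  t15 'z' -> {3}, take 3 (0->3 ok)
  t16 'z' -> {3}, take 3 (3->3 ok)
  t17 'z' -> {3}, take 3 (3->3 ok)
  t18 'z' -> {3}, take 3 (3->3 ok)
  t19 'x' -> {0}, take 0 (3->0 ok)
  t20 'y' -> {1,2}, take 1 (0->1 ok)
  t21 'y' -> {1,2}, take 1 (1->1 ok)
  t22 'y' -> {1,2}, take 1 (1->1 ok)
  t23 'y' -> {1,2}, take 1 (1->1 ok)
  t24 'z' -> {3}, take 3 (1->3 ok)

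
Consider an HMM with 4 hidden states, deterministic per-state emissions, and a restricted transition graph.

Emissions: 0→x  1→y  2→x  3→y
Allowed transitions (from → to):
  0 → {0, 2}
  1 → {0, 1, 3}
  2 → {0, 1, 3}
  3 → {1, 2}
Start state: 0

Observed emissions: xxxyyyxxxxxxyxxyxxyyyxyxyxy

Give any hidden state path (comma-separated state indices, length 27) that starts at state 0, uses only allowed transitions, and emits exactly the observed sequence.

0,0,2,1,1,1,0,0,0,0,0,2,1,0,2,1,0,2,3,1,3,2,3,2,3,2,3

  pos 0: x in {0,2}, choose 0; start
  pos 1: x in {0,2}, choose 0; 0->0 ok
  pos 2: x in {0,2}, choose 2; 0->2 ok
  pos 3: y in {1,3}, choose 1; 2->1 ok
  pos 4: y in {1,3}, choose 1; 1->1 ok
  pos 5: y in {1,3}, choose 1; 1->1 ok
  pos 6: x in {0,2}, choose 0; 1->0 ok
  pos 7: x in {0,2}, choose 0; 0->0 ok
  pos 8: x in {0,2}, choose 0; 0->0 ok
  pos 9: x in {0,2}, choose 0; 0->0 ok
  pos 10: x in {0,2}, choose 0; 0->0 ok
  pos 11: x in {0,2}, choose 2; 0->2 ok
  pos 12: y in {1,3}, choose 1; 2->1 ok
  pos 13: x in {0,2}, choose 0; 1->0 ok
  pos 14: x in {0,2}, choose 2; 0->2 ok
  pos 15: y in {1,3}, choose 1; 2->1 ok
  pos 16: x in {0,2}, choose 0; 1->0 ok
  pos 17: x in {0,2}, choose 2; 0->2 ok
  pos 18: y in {1,3}, choose 3; 2->3 ok
  pos 19: y in {1,3}, choose 1; 3->1 ok
  pos 20: y in {1,3}, choose 3; 1->3 ok
  pos 21: x in {0,2}, choose 2; 3->2 ok
  pos 22: y in {1,3}, choose 3; 2->3 ok
  pos 23: x in {0,2}, choose 2; 3->2 ok
  pos 24: y in {1,3}, choose 3; 2->3 ok
  pos 25: x in {0,2}, choose 2; 3->2 ok
  pos 26: y in {1,3}, choose 3; 2->3 ok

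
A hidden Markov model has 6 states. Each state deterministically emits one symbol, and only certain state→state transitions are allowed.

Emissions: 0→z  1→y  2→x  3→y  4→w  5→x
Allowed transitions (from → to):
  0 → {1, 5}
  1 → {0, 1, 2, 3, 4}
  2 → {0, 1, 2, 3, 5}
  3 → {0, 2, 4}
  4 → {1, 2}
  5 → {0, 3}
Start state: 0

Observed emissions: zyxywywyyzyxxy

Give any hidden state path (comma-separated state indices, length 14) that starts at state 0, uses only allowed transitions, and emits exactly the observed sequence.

0,1,2,3,4,1,4,1,1,0,1,2,2,1

  0: obs=z cand={0} pick 0 [start]
  1: obs=y cand={1,3} pick 1 [0->1 ok]
  2: obs=x cand={2,5} pick 2 [1->2 ok]
  3: obs=y cand={1,3} pick 3 [2->3 ok]
  4: obs=w cand={4} pick 4 [3->4 ok]
  5: obs=y cand={1,3} pick 1 [4->1 ok]
  6: obs=w cand={4} pick 4 [1->4 ok]
  7: obs=y cand={1,3} pick 1 [4->1 ok]
  8: obs=y cand={1,3} pick 1 [1->1 ok]
  9: obs=z cand={0} pick 0 [1->0 ok]
  10: obs=y cand={1,3} pick 1 [0->1 ok]
  11: obs=x cand={2,5} pick 2 [1->2 ok]
  12: obs=x cand={2,5} pick 2 [2->2 ok]
  13: obs=y cand={1,3} pick 1 [2->1 ok]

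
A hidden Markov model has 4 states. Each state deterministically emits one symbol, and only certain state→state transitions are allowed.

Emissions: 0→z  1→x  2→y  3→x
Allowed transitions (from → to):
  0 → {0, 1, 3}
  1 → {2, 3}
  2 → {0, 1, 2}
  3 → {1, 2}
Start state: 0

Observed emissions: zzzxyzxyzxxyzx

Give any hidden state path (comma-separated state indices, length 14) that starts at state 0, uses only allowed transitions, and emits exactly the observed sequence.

0,0,0,3,2,0,1,2,0,1,3,2,0,1

  0: obs=z cand={0} pick 0 [start]
  1: obs=z cand={0} pick 0 [0->0 ok]
  2: obs=z cand={0} pick 0 [0->0 ok]
  3: obs=x cand={1,3} pick 3 [0->3 ok]
  4: obs=y cand={2} pick 2 [3->2 ok]
  5: obs=z cand={0} pick 0 [2->0 ok]
  6: obs=x cand={1,3} pick 1 [0->1 ok]
  7: obs=y cand={2} pick 2 [1->2 ok]
  8: obs=z cand={0} pick 0 [2->0 ok]
  9: obs=x cand={1,3} pick 1 [0->1 ok]
  10: obs=x cand={1,3} pick 3 [1->3 ok]
  11: obs=y cand={2} pick 2 [3->2 ok]
  12: obs=z cand={0} pick 0 [2->0 ok]
  13: obs=x cand={1,3} pick 1 [0->1 ok]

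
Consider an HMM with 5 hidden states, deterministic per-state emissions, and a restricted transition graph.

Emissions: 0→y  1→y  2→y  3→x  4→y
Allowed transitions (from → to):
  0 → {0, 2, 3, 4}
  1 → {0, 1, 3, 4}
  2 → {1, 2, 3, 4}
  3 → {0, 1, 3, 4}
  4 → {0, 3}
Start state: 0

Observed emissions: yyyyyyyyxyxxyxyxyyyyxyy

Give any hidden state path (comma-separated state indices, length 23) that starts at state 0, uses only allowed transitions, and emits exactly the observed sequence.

  [0] y  {0,1,2,4}  => 0  start
  [1] y  {0,1,2,4}  => 0  0->0 ok
  [2] y  {0,1,2,4}  => 2  0->2 ok
  [3] y  {0,1,2,4}  => 2  2->2 ok
  [4] y  {0,1,2,4}  => 1  2->1 ok
  [5] y  {0,1,2,4}  => 4  1->4 ok
  [6] y  {0,1,2,4}  => 0  4->0 ok
  [7] y  {0,1,2,4}  => 2  0->2 ok
  [8] x  {3}  => 3  2->3 ok
  [9] y  {0,1,2,4}  => 4  3->4 ok
  [10] x  {3}  => 3  4->3 ok
  [11] x  {3}  => 3  3->3 ok
  [12] y  {0,1,2,4}  => 4  3->4 ok
  [13] x  {3}  => 3  4->3 ok
  [14] y  {0,1,2,4}  => 0  3->0 ok
  [15] x  {3}  => 3  0->3 ok
  [16] y  {0,1,2,4}  => 1  3->1 ok
  [17] y  {0,1,2,4}  => 1  1->1 ok
  [18] y  {0,1,2,4}  => 1  1->1 ok
  [19] y  {0,1,2,4}  => 4  1->4 ok
  [20] x  {3}  => 3  4->3 ok
  [21] y  {0,1,2,4}  => 4  3->4 ok
  [22] y  {0,1,2,4}  => 0  4->0 ok

0,0,2,2,1,4,0,2,3,4,3,3,4,3,0,3,1,1,1,4,3,4,0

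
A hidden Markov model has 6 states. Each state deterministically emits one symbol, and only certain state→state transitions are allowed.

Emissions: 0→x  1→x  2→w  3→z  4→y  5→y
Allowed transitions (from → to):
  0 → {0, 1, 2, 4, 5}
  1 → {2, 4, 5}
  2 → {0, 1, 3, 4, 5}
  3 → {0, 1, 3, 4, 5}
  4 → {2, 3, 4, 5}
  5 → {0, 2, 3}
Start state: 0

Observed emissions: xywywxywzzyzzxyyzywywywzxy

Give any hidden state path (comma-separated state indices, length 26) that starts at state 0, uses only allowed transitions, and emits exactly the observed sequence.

  [0] x  {0,1}  => 0  start
  [1] y  {4,5}  => 5  0->5 ok
  [2] w  {2}  => 2  5->2 ok
  [3] y  {4,5}  => 4  2->4 ok
  [4] w  {2}  => 2  4->2 ok
  [5] x  {0,1}  => 0  2->0 ok
  [6] y  {4,5}  => 5  0->5 ok
  [7] w  {2}  => 2  5->2 ok
  [8] z  {3}  => 3  2->3 ok
  [9] z  {3}  => 3  3->3 ok
  [10] y  {4,5}  => 4  3->4 ok
  [11] z  {3}  => 3  4->3 ok
  [12] z  {3}  => 3  3->3 ok
  [13] x  {0,1}  => 0  3->0 ok
  [14] y  {4,5}  => 4  0->4 ok
  [15] y  {4,5}  => 4  4->4 ok
  [16] z  {3}  => 3  4->3 ok
  [17] y  {4,5}  => 5  3->5 ok
  [18] w  {2}  => 2  5->2 ok
  [19] y  {4,5}  => 4  2->4 ok
  [20] w  {2}  => 2  4->2 ok
  [21] y  {4,5}  => 5  2->5 ok
  [22] w  {2}  => 2  5->2 ok
  [23] z  {3}  => 3  2->3 ok
  [24] x  {0,1}  => 0  3->0 ok
  [25] y  {4,5}  => 5  0->5 ok

0,5,2,4,2,0,5,2,3,3,4,3,3,0,4,4,3,5,2,4,2,5,2,3,0,5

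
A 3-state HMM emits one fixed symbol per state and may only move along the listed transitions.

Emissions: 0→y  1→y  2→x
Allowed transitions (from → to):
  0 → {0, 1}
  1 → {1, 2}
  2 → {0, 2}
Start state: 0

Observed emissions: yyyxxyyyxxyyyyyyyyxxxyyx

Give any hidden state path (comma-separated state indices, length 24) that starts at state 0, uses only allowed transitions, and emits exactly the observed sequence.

  t0 'y' -> {0,1}, take 0 (start)
  t1 'y' -> {0,1}, take 0 (0->0 ok)
  t2 'y' -> {0,1}, take 1 (0->1 ok)
  t3 'x' -> {2}, take 2 (1->2 ok)
  t4 'x' -> {2}, take 2 (2->2 ok)
  t5 'y' -> {0,1}, take 0 (2->0 ok)
  t6 'y' -> {0,1}, take 0 (0->0 ok)
  t7 'y' -> {0,1}, take 1 (0->1 ok)
  t8 'x' -> {2}, take 2 (1->2 ok)
  t9 'x' -> {2}, take 2 (2->2 ok)
  t10 'y' -> {0,1}, take 0 (2->0 ok)
  t11 'y' -> {0,1}, take 0 (0->0 ok)
  t12 'y' -> {0,1}, take 0 (0->0 ok)
  t13 'y' -> {0,1}, take 0 (0->0 ok)
  t14 'y' -> {0,1}, take 0 (0->0 ok)
  t15 'y' -> {0,1}, take 1 (0->1 ok)
  t16 'y' -> {0,1}, take 1 (1->1 ok)
  t17 'y' -> {0,1}, take 1 (1->1 ok)
  t18 'x' -> {2}, take 2 (1->2 ok)
  t19 'x' -> {2}, take 2 (2->2 ok)
  t20 'x' -> {2}, take 2 (2->2 ok)
  t21 'y' -> {0,1}, take 0 (2->0 ok)
  t22 'y' -> {0,1}, take 1 (0->1 ok)
  t23 'x' -> {2}, take 2 (1->2 ok)

0,0,1,2,2,0,0,1,2,2,0,0,0,0,0,1,1,1,2,2,2,0,1,2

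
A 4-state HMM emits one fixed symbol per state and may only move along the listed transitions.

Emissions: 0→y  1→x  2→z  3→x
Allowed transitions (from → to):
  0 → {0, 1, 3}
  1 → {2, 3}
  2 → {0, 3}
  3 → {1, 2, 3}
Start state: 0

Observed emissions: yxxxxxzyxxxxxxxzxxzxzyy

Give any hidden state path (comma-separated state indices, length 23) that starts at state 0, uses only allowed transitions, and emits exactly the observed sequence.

  0: obs=y cand={0} pick 0 [start]
  1: obs=x cand={1,3} pick 3 [0->3 ok]
  2: obs=x cand={1,3} pick 1 [3->1 ok]
  3: obs=x cand={1,3} pick 3 [1->3 ok]
  4: obs=x cand={1,3} pick 3 [3->3 ok]
  5: obs=x cand={1,3} pick 1 [3->1 ok]
  6: obs=z cand={2} pick 2 [1->2 ok]
  7: obs=y cand={0} pick 0 [2->0 ok]
  8: obs=x cand={1,3} pick 1 [0->1 ok]
  9: obs=x cand={1,3} pick 3 [1->3 ok]
  10: obs=x cand={1,3} pick 3 [3->3 ok]
  11: obs=x cand={1,3} pick 1 [3->1 ok]
  12: obs=x cand={1,3} pick 3 [1->3 ok]
  13: obs=x cand={1,3} pick 3 [3->3 ok]
  14: obs=x cand={1,3} pick 1 [3->1 ok]
  15: obs=z cand={2} pick 2 [1->2 ok]
  16: obs=x cand={1,3} pick 3 [2->3 ok]
  17: obs=x cand={1,3} pick 1 [3->1 ok]
  18: obs=z cand={2} pick 2 [1->2 ok]
  19: obs=x cand={1,3} pick 3 [2->3 ok]
  20: obs=z cand={2} pick 2 [3->2 ok]
  21: obs=y cand={0} pick 0 [2->0 ok]
  22: obs=y cand={0} pick 0 [0->0 ok]

0,3,1,3,3,1,2,0,1,3,3,1,3,3,1,2,3,1,2,3,2,0,0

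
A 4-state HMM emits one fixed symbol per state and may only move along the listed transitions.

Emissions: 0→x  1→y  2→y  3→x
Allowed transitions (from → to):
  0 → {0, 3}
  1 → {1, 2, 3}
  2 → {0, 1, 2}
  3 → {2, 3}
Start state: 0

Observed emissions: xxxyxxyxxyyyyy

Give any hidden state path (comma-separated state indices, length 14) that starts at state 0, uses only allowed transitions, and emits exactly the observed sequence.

  0: obs=x cand={0,3} pick 0 [start]
  1: obs=x cand={0,3} pick 0 [0->0 ok]
  2: obs=x cand={0,3} pick 3 [0->3 ok]
  3: obs=y cand={1,2} pick 2 [3->2 ok]
  4: obs=x cand={0,3} pick 0 [2->0 ok]
  5: obs=x cand={0,3} pick 3 [0->3 ok]
  6: obs=y cand={1,2} pick 2 [3->2 ok]
  7: obs=x cand={0,3} pick 0 [2->0 ok]
  8: obs=x cand={0,3} pick 3 [0->3 ok]
  9: obs=y cand={1,2} pick 2 [3->2 ok]
  10: obs=y cand={1,2} pick 1 [2->1 ok]
  11: obs=y cand={1,2} pick 1 [1->1 ok]
  12: obs=y cand={1,2} pick 2 [1->2 ok]
  13: obs=y cand={1,2} pick 1 [2->1 ok]

0,0,3,2,0,3,2,0,3,2,1,1,2,1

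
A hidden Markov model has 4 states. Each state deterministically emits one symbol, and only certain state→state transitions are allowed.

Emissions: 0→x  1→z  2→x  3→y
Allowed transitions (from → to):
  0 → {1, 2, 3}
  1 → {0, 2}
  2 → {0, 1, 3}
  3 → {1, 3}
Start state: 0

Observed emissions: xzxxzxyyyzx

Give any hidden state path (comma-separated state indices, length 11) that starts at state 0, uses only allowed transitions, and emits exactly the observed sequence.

  pos 0: x in {0,2}, choose 0; start
  pos 1: z in {1}, choose 1; 0->1 ok
  pos 2: x in {0,2}, choose 0; 1->0 ok
  pos 3: x in {0,2}, choose 2; 0->2 ok
  pos 4: z in {1}, choose 1; 2->1 ok
  pos 5: x in {0,2}, choose 0; 1->0 ok
  pos 6: y in {3}, choose 3; 0->3 ok
  pos 7: y in {3}, choose 3; 3->3 ok
  pos 8: y in {3}, choose 3; 3->3 ok
  pos 9: z in {1}, choose 1; 3->1 ok
  pos 10: x in {0,2}, choose 2; 1->2 ok

0,1,0,2,1,0,3,3,3,1,2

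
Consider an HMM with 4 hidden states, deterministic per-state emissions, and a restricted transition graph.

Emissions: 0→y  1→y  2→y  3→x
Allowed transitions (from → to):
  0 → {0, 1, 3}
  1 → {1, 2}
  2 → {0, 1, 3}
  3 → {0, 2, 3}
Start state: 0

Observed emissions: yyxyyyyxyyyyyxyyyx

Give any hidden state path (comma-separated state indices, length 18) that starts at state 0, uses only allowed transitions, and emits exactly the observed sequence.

  t0 'y' -> {0,1,2}, take 0 (start)
  t1 'y' -> {0,1,2}, take 0 (0->0 ok)
  t2 'x' -> {3}, take 3 (0->3 ok)
  t3 'y' -> {0,1,2}, take 2 (3->2 ok)
  t4 'y' -> {0,1,2}, take 1 (2->1 ok)
  t5 'y' -> {0,1,2}, take 1 (1->1 ok)
  t6 'y' -> {0,1,2}, take 2 (1->2 ok)
  t7 'x' -> {3}, take 3 (2->3 ok)
  t8 'y' -> {0,1,2}, take 2 (3->2 ok)
  t9 'y' -> {0,1,2}, take 1 (2->1 ok)
  t10 'y' -> {0,1,2}, take 2 (1->2 ok)
  t11 'y' -> {0,1,2}, take 0 (2->0 ok)
  t12 'y' -> {0,1,2}, take 0 (0->0 ok)
  t13 'x' -> {3}, take 3 (0->3 ok)
  t14 'y' -> {0,1,2}, take 2 (3->2 ok)
  t15 'y' -> {0,1,2}, take 0 (2->0 ok)
  t16 'y' -> {0,1,2}, take 0 (0->0 ok)
  t17 'x' -> {3}, take 3 (0->3 ok)

0,0,3,2,1,1,2,3,2,1,2,0,0,3,2,0,0,3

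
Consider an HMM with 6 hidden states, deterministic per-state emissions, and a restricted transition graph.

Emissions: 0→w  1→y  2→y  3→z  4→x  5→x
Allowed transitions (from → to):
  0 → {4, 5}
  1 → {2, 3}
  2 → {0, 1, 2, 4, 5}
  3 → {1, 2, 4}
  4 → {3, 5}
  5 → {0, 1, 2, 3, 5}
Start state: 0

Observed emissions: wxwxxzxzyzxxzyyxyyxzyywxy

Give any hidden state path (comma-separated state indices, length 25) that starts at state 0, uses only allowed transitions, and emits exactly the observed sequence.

  pos 0: w in {0}, choose 0; start
  pos 1: x in {4,5}, choose 5; 0->5 ok
  pos 2: w in {0}, choose 0; 5->0 ok
  pos 3: x in {4,5}, choose 4; 0->4 ok
  pos 4: x in {4,5}, choose 5; 4->5 ok
  pos 5: z in {3}, choose 3; 5->3 ok
  pos 6: x in {4,5}, choose 4; 3->4 ok
  pos 7: z in {3}, choose 3; 4->3 ok
  pos 8: y in {1,2}, choose 1; 3->1 ok
  pos 9: z in {3}, choose 3; 1->3 ok
  pos 10: x in {4,5}, choose 4; 3->4 ok
  pos 11: x in {4,5}, choose 5; 4->5 ok
  pos 12: z in {3}, choose 3; 5->3 ok
  pos 13: y in {1,2}, choose 2; 3->2 ok
  pos 14: y in {1,2}, choose 2; 2->2 ok
  pos 15: x in {4,5}, choose 5; 2->5 ok
  pos 16: y in {1,2}, choose 1; 5->1 ok
  pos 17: y in {1,2}, choose 2; 1->2 ok
  pos 18: x in {4,5}, choose 4; 2->4 ok
  pos 19: z in {3}, choose 3; 4->3 ok
  pos 20: y in {1,2}, choose 2; 3->2 ok
  pos 21: y in {1,2}, choose 2; 2->2 ok
  pos 22: w in {0}, choose 0; 2->0 ok
  pos 23: x in {4,5}, choose 5; 0->5 ok
  pos 24: y in {1,2}, choose 1; 5->1 ok

0,5,0,4,5,3,4,3,1,3,4,5,3,2,2,5,1,2,4,3,2,2,0,5,1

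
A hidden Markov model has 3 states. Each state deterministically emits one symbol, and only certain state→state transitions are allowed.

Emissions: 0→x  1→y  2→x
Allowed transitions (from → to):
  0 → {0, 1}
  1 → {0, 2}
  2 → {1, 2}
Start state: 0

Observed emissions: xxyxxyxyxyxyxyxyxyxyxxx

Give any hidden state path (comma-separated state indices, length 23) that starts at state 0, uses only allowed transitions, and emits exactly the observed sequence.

0,0,1,0,0,1,0,1,0,1,2,1,2,1,0,1,0,1,2,1,0,0,0

  pos 0: x in {0,2}, choose 0; start
  pos 1: x in {0,2}, choose 0; 0->0 ok
  pos 2: y in {1}, choose 1; 0->1 ok
  pos 3: x in {0,2}, choose 0; 1->0 ok
  pos 4: x in {0,2}, choose 0; 0->0 ok
  pos 5: y in {1}, choose 1; 0->1 ok
  pos 6: x in {0,2}, choose 0; 1->0 ok
  pos 7: y in {1}, choose 1; 0->1 ok
  pos 8: x in {0,2}, choose 0; 1->0 ok
  pos 9: y in {1}, choose 1; 0->1 ok
  pos 10: x in {0,2}, choose 2; 1->2 ok
  pos 11: y in {1}, choose 1; 2->1 ok
  pos 12: x in {0,2}, choose 2; 1->2 ok
  pos 13: y in {1}, choose 1; 2->1 ok
  pos 14: x in {0,2}, choose 0; 1->0 ok
  pos 15: y in {1}, choose 1; 0->1 ok
  pos 16: x in {0,2}, choose 0; 1->0 ok
  pos 17: y in {1}, choose 1; 0->1 ok
  pos 18: x in {0,2}, choose 2; 1->2 ok
  pos 19: y in {1}, choose 1; 2->1 ok
  pos 20: x in {0,2}, choose 0; 1->0 ok
  pos 21: x in {0,2}, choose 0; 0->0 ok
  pos 22: x in {0,2}, choose 0; 0->0 ok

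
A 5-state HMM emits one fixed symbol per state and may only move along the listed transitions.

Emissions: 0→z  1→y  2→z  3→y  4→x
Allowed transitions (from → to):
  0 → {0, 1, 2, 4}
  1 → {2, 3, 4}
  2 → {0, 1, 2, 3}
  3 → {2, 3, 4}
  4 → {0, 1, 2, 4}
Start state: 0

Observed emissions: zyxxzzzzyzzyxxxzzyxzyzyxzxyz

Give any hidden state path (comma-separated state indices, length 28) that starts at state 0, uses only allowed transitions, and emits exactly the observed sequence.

  0: obs=z cand={0,2} pick 0 [start]
  1: obs=y cand={1,3} pick 1 [0->1 ok]
  2: obs=x cand={4} pick 4 [1->4 ok]
  3: obs=x cand={4} pick 4 [4->4 ok]
  4: obs=z cand={0,2} pick 2 [4->2 ok]
  5: obs=z cand={0,2} pick 0 [2->0 ok]
  6: obs=z cand={0,2} pick 2 [0->2 ok]
  7: obs=z cand={0,2} pick 2 [2->2 ok]
  8: obs=y cand={1,3} pick 1 [2->1 ok]
  9: obs=z cand={0,2} pick 2 [1->2 ok]
  10: obs=z cand={0,2} pick 2 [2->2 ok]
  11: obs=y cand={1,3} pick 1 [2->1 ok]
  12: obs=x cand={4} pick 4 [1->4 ok]
  13: obs=x cand={4} pick 4 [4->4 ok]
  14: obs=x cand={4} pick 4 [4->4 ok]
  15: obs=z cand={0,2} pick 2 [4->2 ok]
  16: obs=z cand={0,2} pick 2 [2->2 ok]
  17: obs=y cand={1,3} pick 3 [2->3 ok]
  18: obs=x cand={4} pick 4 [3->4 ok]
  19: obs=z cand={0,2} pick 2 [4->2 ok]
  20: obs=y cand={1,3} pick 1 [2->1 ok]
  21: obs=z cand={0,2} pick 2 [1->2 ok]
  22: obs=y cand={1,3} pick 3 [2->3 ok]
  23: obs=x cand={4} pick 4 [3->4 ok]
  24: obs=z cand={0,2} pick 0 [4->0 ok]
  25: obs=x cand={4} pick 4 [0->4 ok]
  26: obs=y cand={1,3} pick 1 [4->1 ok]
  27: obs=z cand={0,2} pick 2 [1->2 ok]

0,1,4,4,2,0,2,2,1,2,2,1,4,4,4,2,2,3,4,2,1,2,3,4,0,4,1,2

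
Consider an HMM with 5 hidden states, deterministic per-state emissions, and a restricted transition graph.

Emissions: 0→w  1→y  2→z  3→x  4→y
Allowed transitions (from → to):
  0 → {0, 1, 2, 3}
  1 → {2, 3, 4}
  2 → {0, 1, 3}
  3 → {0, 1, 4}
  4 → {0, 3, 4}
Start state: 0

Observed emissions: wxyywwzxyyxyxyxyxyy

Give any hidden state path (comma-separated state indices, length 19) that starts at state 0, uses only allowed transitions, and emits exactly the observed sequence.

0,3,1,4,0,0,2,3,4,4,3,4,3,4,3,1,3,4,4

  [0] w  {0}  => 0  start
  [1] x  {3}  => 3  0->3 ok
  [2] y  {1,4}  => 1  3->1 ok
  [3] y  {1,4}  => 4  1->4 ok
  [4] w  {0}  => 0  4->0 ok
  [5] w  {0}  => 0  0->0 ok
  [6] z  {2}  => 2  0->2 ok
  [7] x  {3}  => 3  2->3 ok
  [8] y  {1,4}  => 4  3->4 ok
  [9] y  {1,4}  => 4  4->4 ok
  [10] x  {3}  => 3  4->3 ok
  [11] y  {1,4}  => 4  3->4 ok
  [12] x  {3}  => 3  4->3 ok
  [13] y  {1,4}  => 4  3->4 ok
  [14] x  {3}  => 3  4->3 ok
  [15] y  {1,4}  => 1  3->1 ok
  [16] x  {3}  => 3  1->3 ok
  [17] y  {1,4}  => 4  3->4 ok
  [18] y  {1,4}  => 4  4->4 ok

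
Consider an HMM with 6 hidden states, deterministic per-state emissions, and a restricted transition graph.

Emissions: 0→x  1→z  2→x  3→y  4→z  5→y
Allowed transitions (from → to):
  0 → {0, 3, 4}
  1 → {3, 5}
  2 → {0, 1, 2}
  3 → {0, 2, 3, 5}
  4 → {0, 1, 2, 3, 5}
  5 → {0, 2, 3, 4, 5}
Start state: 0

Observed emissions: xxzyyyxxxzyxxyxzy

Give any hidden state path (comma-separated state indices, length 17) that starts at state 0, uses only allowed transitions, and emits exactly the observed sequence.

0,0,4,5,3,3,2,2,2,1,3,2,0,3,2,1,3

  [0] x  {0,2}  => 0  start
  [1] x  {0,2}  => 0  0->0 ok
  [2] z  {1,4}  => 4  0->4 ok
  [3] y  {3,5}  => 5  4->5 ok
  [4] y  {3,5}  => 3  5->3 ok
  [5] y  {3,5}  => 3  3->3 ok
  [6] x  {0,2}  => 2  3->2 ok
  [7] x  {0,2}  => 2  2->2 ok
  [8] x  {0,2}  => 2  2->2 ok
  [9] z  {1,4}  => 1  2->1 ok
  [10] y  {3,5}  => 3  1->3 ok
  [11] x  {0,2}  => 2  3->2 ok
  [12] x  {0,2}  => 0  2->0 ok
  [13] y  {3,5}  => 3  0->3 ok
  [14] x  {0,2}  => 2  3->2 ok
  [15] z  {1,4}  => 1  2->1 ok
  [16] y  {3,5}  => 3  1->3 ok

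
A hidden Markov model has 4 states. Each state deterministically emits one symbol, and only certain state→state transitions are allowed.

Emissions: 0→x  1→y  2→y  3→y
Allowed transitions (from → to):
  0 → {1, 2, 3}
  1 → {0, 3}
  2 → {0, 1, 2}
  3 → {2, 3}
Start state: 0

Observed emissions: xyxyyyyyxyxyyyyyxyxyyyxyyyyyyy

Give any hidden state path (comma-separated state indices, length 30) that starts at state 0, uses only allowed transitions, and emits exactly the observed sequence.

  t0 'x' -> {0}, take 0 (start)
  t1 'y' -> {1,2,3}, take 1 (0->1 ok)
  t2 'x' -> {0}, take 0 (1->0 ok)
  t3 'y' -> {1,2,3}, take 2 (0->2 ok)
  t4 'y' -> {1,2,3}, take 1 (2->1 ok)
  t5 'y' -> {1,2,3}, take 3 (1->3 ok)
  t6 'y' -> {1,2,3}, take 2 (3->2 ok)
  t7 'y' -> {1,2,3}, take 1 (2->1 ok)
  t8 'x' -> {0}, take 0 (1->0 ok)
  t9 'y' -> {1,2,3}, take 2 (0->2 ok)
  t10 'x' -> {0}, take 0 (2->0 ok)
  t11 'y' -> {1,2,3}, take 3 (0->3 ok)
  t12 'y' -> {1,2,3}, take 3 (3->3 ok)
  t13 'y' -> {1,2,3}, take 2 (3->2 ok)
  t14 'y' -> {1,2,3}, take 2 (2->2 ok)
  t15 'y' -> {1,2,3}, take 1 (2->1 ok)
  t16 'x' -> {0}, take 0 (1->0 ok)
  t17 'y' -> {1,2,3}, take 1 (0->1 ok)
  t18 'x' -> {0}, take 0 (1->0 ok)
  t19 'y' -> {1,2,3}, take 3 (0->3 ok)
  t20 'y' -> {1,2,3}, take 2 (3->2 ok)
  t21 'y' -> {1,2,3}, take 2 (2->2 ok)
  t22 'x' -> {0}, take 0 (2->0 ok)
  t23 'y' -> {1,2,3}, take 2 (0->2 ok)
  t24 'y' -> {1,2,3}, take 1 (2->1 ok)
  t25 'y' -> {1,2,3}, take 3 (1->3 ok)
  t26 'y' -> {1,2,3}, take 3 (3->3 ok)
  t27 'y' -> {1,2,3}, take 3 (3->3 ok)
  t28 'y' -> {1,2,3}, take 3 (3->3 ok)
  t29 'y' -> {1,2,3}, take 2 (3->2 ok)

0,1,0,2,1,3,2,1,0,2,0,3,3,2,2,1,0,1,0,3,2,2,0,2,1,3,3,3,3,2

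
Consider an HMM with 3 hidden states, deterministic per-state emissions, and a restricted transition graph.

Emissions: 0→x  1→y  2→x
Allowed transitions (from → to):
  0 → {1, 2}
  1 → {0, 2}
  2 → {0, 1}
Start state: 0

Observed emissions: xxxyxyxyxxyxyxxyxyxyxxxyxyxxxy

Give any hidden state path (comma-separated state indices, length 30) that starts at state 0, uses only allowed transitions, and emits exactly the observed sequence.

  [0] x  {0,2}  => 0  start
  [1] x  {0,2}  => 2  0->2 ok
  [2] x  {0,2}  => 0  2->0 ok
  [3] y  {1}  => 1  0->1 ok
  [4] x  {0,2}  => 0  1->0 ok
  [5] y  {1}  => 1  0->1 ok
  [6] x  {0,2}  => 0  1->0 ok
  [7] y  {1}  => 1  0->1 ok
  [8] x  {0,2}  => 0  1->0 ok
  [9] x  {0,2}  => 2  0->2 ok
  [10] y  {1}  => 1  2->1 ok
  [11] x  {0,2}  => 2  1->2 ok
  [12] y  {1}  => 1  2->1 ok
  [13] x  {0,2}  => 0  1->0 ok
  [14] x  {0,2}  => 2  0->2 ok
  [15] y  {1}  => 1  2->1 ok
  [16] x  {0,2}  => 2  1->2 ok
  [17] y  {1}  => 1  2->1 ok
  [18] x  {0,2}  => 2  1->2 ok
  [19] y  {1}  => 1  2->1 ok
  [20] x  {0,2}  => 0  1->0 ok
  [21] x  {0,2}  => 2  0->2 ok
  [22] x  {0,2}  => 0  2->0 ok
  [23] y  {1}  => 1  0->1 ok
  [24] x  {0,2}  => 2  1->2 ok
  [25] y  {1}  => 1  2->1 ok
  [26] x  {0,2}  => 2  1->2 ok
  [27] x  {0,2}  => 0  2->0 ok
  [28] x  {0,2}  => 2  0->2 ok
  [29] y  {1}  => 1  2->1 ok

0,2,0,1,0,1,0,1,0,2,1,2,1,0,2,1,2,1,2,1,0,2,0,1,2,1,2,0,2,1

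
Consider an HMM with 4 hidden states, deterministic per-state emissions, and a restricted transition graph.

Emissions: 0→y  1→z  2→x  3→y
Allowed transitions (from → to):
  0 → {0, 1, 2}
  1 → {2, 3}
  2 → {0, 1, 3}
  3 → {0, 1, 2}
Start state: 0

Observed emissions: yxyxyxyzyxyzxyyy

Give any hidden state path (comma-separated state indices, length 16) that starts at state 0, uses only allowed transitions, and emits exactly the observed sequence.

  pos 0: y in {0,3}, choose 0; start
  pos 1: x in {2}, choose 2; 0->2 ok
  pos 2: y in {0,3}, choose 0; 2->0 ok
  pos 3: x in {2}, choose 2; 0->2 ok
  pos 4: y in {0,3}, choose 3; 2->3 ok
  pos 5: x in {2}, choose 2; 3->2 ok
  pos 6: y in {0,3}, choose 3; 2->3 ok
  pos 7: z in {1}, choose 1; 3->1 ok
  pos 8: y in {0,3}, choose 3; 1->3 ok
  pos 9: x in {2}, choose 2; 3->2 ok
  pos 10: y in {0,3}, choose 3; 2->3 ok
  pos 11: z in {1}, choose 1; 3->1 ok
  pos 12: x in {2}, choose 2; 1->2 ok
  pos 13: y in {0,3}, choose 3; 2->3 ok
  pos 14: y in {0,3}, choose 0; 3->0 ok
  pos 15: y in {0,3}, choose 0; 0->0 ok

0,2,0,2,3,2,3,1,3,2,3,1,2,3,0,0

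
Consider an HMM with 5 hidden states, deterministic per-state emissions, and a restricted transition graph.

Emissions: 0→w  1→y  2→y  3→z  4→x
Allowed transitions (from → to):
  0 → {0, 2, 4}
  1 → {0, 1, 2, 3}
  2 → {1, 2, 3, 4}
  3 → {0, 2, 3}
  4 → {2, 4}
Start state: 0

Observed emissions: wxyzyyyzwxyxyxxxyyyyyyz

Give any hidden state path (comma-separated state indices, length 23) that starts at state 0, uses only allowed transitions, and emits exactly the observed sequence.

0,4,2,3,2,1,2,3,0,4,2,4,2,4,4,4,2,2,2,1,1,2,3

  t0 'w' -> {0}, take 0 (start)
  t1 'x' -> {4}, take 4 (0->4 ok)
  t2 'y' -> {1,2}, take 2 (4->2 ok)
  t3 'z' -> {3}, take 3 (2->3 ok)
  t4 'y' -> {1,2}, take 2 (3->2 ok)
  t5 'y' -> {1,2}, take 1 (2->1 ok)
  t6 'y' -> {1,2}, take 2 (1->2 ok)
  t7 'z' -> {3}, take 3 (2->3 ok)
  t8 'w' -> {0}, take 0 (3->0 ok)
  t9 'x' -> {4}, take 4 (0->4 ok)
  t10 'y' -> {1,2}, take 2 (4->2 ok)
  t11 'x' -> {4}, take 4 (2->4 ok)
  t12 'y' -> {1,2}, take 2 (4->2 ok)
  t13 'x' -> {4}, take 4 (2->4 ok)
  t14 'x' -> {4}, take 4 (4->4 ok)
  t15 'x' -> {4}, take 4 (4->4 ok)
  t16 'y' -> {1,2}, take 2 (4->2 ok)
  t17 'y' -> {1,2}, take 2 (2->2 ok)
  t18 'y' -> {1,2}, take 2 (2->2 ok)
  t19 'y' -> {1,2}, take 1 (2->1 ok)
  t20 'y' -> {1,2}, take 1 (1->1 ok)
  t21 'y' -> {1,2}, take 2 (1->2 ok)
  t22 'z' -> {3}, take 3 (2->3 ok)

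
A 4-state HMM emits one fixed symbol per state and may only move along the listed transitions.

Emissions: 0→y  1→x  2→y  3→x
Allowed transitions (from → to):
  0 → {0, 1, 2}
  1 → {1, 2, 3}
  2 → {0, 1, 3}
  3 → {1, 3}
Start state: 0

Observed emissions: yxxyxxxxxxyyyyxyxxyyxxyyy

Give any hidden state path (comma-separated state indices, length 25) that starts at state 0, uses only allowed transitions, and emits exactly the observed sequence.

  0: obs=y cand={0,2} pick 0 [start]
  1: obs=x cand={1,3} pick 1 [0->1 ok]
  2: obs=x cand={1,3} pick 1 [1->1 ok]
  3: obs=y cand={0,2} pick 2 [1->2 ok]
  4: obs=x cand={1,3} pick 3 [2->3 ok]
  5: obs=x cand={1,3} pick 3 [3->3 ok]
  6: obs=x cand={1,3} pick 3 [3->3 ok]
  7: obs=x cand={1,3} pick 1 [3->1 ok]
  8: obs=x cand={1,3} pick 1 [1->1 ok]
  9: obs=x cand={1,3} pick 1 [1->1 ok]
  10: obs=y cand={0,2} pick 2 [1->2 ok]
  11: obs=y cand={0,2} pick 0 [2->0 ok]
  12: obs=y cand={0,2} pick 0 [0->0 ok]
  13: obs=y cand={0,2} pick 2 [0->2 ok]
  14: obs=x cand={1,3} pick 1 [2->1 ok]
  15: obs=y cand={0,2} pick 2 [1->2 ok]
  16: obs=x cand={1,3} pick 1 [2->1 ok]
  17: obs=x cand={1,3} pick 1 [1->1 ok]
  18: obs=y cand={0,2} pick 2 [1->2 ok]
  19: obs=y cand={0,2} pick 0 [2->0 ok]
  20: obs=x cand={1,3} pick 1 [0->1 ok]
  21: obs=x cand={1,3} pick 1 [1->1 ok]
  22: obs=y cand={0,2} pick 2 [1->2 ok]
  23: obs=y cand={0,2} pick 0 [2->0 ok]
  24: obs=y cand={0,2} pick 0 [0->0 ok]

0,1,1,2,3,3,3,1,1,1,2,0,0,2,1,2,1,1,2,0,1,1,2,0,0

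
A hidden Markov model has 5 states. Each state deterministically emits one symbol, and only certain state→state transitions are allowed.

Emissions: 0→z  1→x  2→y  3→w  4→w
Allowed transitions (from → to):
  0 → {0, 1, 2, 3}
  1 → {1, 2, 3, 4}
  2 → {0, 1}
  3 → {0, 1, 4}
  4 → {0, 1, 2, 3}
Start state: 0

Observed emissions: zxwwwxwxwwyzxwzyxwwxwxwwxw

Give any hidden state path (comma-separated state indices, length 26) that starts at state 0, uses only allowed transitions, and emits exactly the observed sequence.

  [0] z  {0}  => 0  start
  [1] x  {1}  => 1  0->1 ok
  [2] w  {3,4}  => 4  1->4 ok
  [3] w  {3,4}  => 3  4->3 ok
  [4] w  {3,4}  => 4  3->4 ok
  [5] x  {1}  => 1  4->1 ok
  [6] w  {3,4}  => 3  1->3 ok
  [7] x  {1}  => 1  3->1 ok
  [8] w  {3,4}  => 3  1->3 ok
  [9] w  {3,4}  => 4  3->4 ok
  [10] y  {2}  => 2  4->2 ok
  [11] z  {0}  => 0  2->0 ok
  [12] x  {1}  => 1  0->1 ok
  [13] w  {3,4}  => 4  1->4 ok
  [14] z  {0}  => 0  4->0 ok
  [15] y  {2}  => 2  0->2 ok
  [16] x  {1}  => 1  2->1 ok
  [17] w  {3,4}  => 3  1->3 ok
  [18] w  {3,4}  => 4  3->4 ok
  [19] x  {1}  => 1  4->1 ok
  [20] w  {3,4}  => 4  1->4 ok
  [21] x  {1}  => 1  4->1 ok
  [22] w  {3,4}  => 3  1->3 ok
  [23] w  {3,4}  => 4  3->4 ok
  [24] x  {1}  => 1  4->1 ok
  [25] w  {3,4}  => 4  1->4 ok

0,1,4,3,4,1,3,1,3,4,2,0,1,4,0,2,1,3,4,1,4,1,3,4,1,4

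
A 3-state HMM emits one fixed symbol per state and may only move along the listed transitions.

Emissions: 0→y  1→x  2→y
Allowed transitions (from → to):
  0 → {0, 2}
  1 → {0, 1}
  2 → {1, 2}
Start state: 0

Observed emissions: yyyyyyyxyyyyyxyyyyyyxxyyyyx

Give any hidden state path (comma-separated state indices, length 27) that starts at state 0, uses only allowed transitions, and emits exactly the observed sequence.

  [0] y  {0,2}  => 0  start
  [1] y  {0,2}  => 0  0->0 ok
  [2] y  {0,2}  => 2  0->2 ok
  [3] y  {0,2}  => 2  2->2 ok
  [4] y  {0,2}  => 2  2->2 ok
  [5] y  {0,2}  => 2  2->2 ok
  [6] y  {0,2}  => 2  2->2 ok
  [7] x  {1}  => 1  2->1 ok
  [8] y  {0,2}  => 0  1->0 ok
  [9] y  {0,2}  => 0  0->0 ok
  [10] y  {0,2}  => 0  0->0 ok
  [11] y  {0,2}  => 0  0->0 ok
  [12] y  {0,2}  => 2  0->2 ok
  [13] x  {1}  => 1  2->1 ok
  [14] y  {0,2}  => 0  1->0 ok
  [15] y  {0,2}  => 0  0->0 ok
  [16] y  {0,2}  => 0  0->0 ok
  [17] y  {0,2}  => 2  0->2 ok
  [18] y  {0,2}  => 2  2->2 ok
  [19] y  {0,2}  => 2  2->2 ok
  [20] x  {1}  => 1  2->1 ok
  [21] x  {1}  => 1  1->1 ok
  [22] y  {0,2}  => 0  1->0 ok
  [23] y  {0,2}  => 0  0->0 ok
  [24] y  {0,2}  => 2  0->2 ok
  [25] y  {0,2}  => 2  2->2 ok
  [26] x  {1}  => 1  2->1 ok

0,0,2,2,2,2,2,1,0,0,0,0,2,1,0,0,0,2,2,2,1,1,0,0,2,2,1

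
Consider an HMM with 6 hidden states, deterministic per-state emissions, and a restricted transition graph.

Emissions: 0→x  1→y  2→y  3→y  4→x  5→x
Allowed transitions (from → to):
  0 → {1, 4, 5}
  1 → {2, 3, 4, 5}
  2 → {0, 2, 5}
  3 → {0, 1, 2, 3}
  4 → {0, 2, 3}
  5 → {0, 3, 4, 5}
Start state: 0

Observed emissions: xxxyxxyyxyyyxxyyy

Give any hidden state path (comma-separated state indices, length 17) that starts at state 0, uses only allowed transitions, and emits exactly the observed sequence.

0,5,4,2,5,4,2,2,0,1,2,2,5,4,2,2,2

  0: obs=x cand={0,4,5} pick 0 [start]
  1: obs=x cand={0,4,5} pick 5 [0->5 ok]
  2: obs=x cand={0,4,5} pick 4 [5->4 ok]
  3: obs=y cand={1,2,3} pick 2 [4->2 ok]
  4: obs=x cand={0,4,5} pick 5 [2->5 ok]
  5: obs=x cand={0,4,5} pick 4 [5->4 ok]
  6: obs=y cand={1,2,3} pick 2 [4->2 ok]
  7: obs=y cand={1,2,3} pick 2 [2->2 ok]
  8: obs=x cand={0,4,5} pick 0 [2->0 ok]
  9: obs=y cand={1,2,3} pick 1 [0->1 ok]
  10: obs=y cand={1,2,3} pick 2 [1->2 ok]
  11: obs=y cand={1,2,3} pick 2 [2->2 ok]
  12: obs=x cand={0,4,5} pick 5 [2->5 ok]
  13: obs=x cand={0,4,5} pick 4 [5->4 ok]
  14: obs=y cand={1,2,3} pick 2 [4->2 ok]
  15: obs=y cand={1,2,3} pick 2 [2->2 ok]
  16: obs=y cand={1,2,3} pick 2 [2->2 ok]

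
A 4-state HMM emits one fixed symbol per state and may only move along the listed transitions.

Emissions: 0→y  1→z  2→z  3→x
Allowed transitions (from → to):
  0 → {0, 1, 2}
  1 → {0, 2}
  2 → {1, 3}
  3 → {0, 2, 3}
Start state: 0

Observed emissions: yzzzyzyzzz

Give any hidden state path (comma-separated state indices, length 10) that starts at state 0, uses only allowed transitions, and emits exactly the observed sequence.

0,1,2,1,0,1,0,2,1,2

  pos 0: y in {0}, choose 0; start
  pos 1: z in {1,2}, choose 1; 0->1 ok
  pos 2: z in {1,2}, choose 2; 1->2 ok
  pos 3: z in {1,2}, choose 1; 2->1 ok
  pos 4: y in {0}, choose 0; 1->0 ok
  pos 5: z in {1,2}, choose 1; 0->1 ok
  pos 6: y in {0}, choose 0; 1->0 ok
  pos 7: z in {1,2}, choose 2; 0->2 ok
  pos 8: z in {1,2}, choose 1; 2->1 ok
  pos 9: z in {1,2}, choose 2; 1->2 ok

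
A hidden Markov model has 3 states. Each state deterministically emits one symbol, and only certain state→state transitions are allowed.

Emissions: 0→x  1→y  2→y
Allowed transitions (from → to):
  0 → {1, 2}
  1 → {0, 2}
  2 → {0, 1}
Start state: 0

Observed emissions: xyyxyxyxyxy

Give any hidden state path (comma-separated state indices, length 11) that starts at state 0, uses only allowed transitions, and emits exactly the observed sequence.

  pos 0: x in {0}, choose 0; start
  pos 1: y in {1,2}, choose 2; 0->2 ok
  pos 2: y in {1,2}, choose 1; 2->1 ok
  pos 3: x in {0}, choose 0; 1->0 ok
  pos 4: y in {1,2}, choose 2; 0->2 ok
  pos 5: x in {0}, choose 0; 2->0 ok
  pos 6: y in {1,2}, choose 1; 0->1 ok
  pos 7: x in {0}, choose 0; 1->0 ok
  pos 8: y in {1,2}, choose 2; 0->2 ok
  pos 9: x in {0}, choose 0; 2->0 ok
  pos 10: y in {1,2}, choose 1; 0->1 ok

0,2,1,0,2,0,1,0,2,0,1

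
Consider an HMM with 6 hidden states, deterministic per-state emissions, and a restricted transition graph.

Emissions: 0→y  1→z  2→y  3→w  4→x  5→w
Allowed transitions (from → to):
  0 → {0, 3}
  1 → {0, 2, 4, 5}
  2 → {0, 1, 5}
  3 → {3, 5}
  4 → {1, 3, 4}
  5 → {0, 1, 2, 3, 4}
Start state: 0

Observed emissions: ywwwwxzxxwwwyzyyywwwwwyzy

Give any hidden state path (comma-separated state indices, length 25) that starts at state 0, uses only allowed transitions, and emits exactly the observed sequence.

0,3,3,3,5,4,1,4,4,3,3,5,2,1,2,0,0,3,3,3,3,5,2,1,2

  t0 'y' -> {0,2}, take 0 (start)
  t1 'w' -> {3,5}, take 3 (0->3 ok)
  t2 'w' -> {3,5}, take 3 (3->3 ok)
  t3 'w' -> {3,5}, take 3 (3->3 ok)
  t4 'w' -> {3,5}, take 5 (3->5 ok)
  t5 'x' -> {4}, take 4 (5->4 ok)
  t6 'z' -> {1}, take 1 (4->1 ok)
  t7 'x' -> {4}, take 4 (1->4 ok)
  t8 'x' -> {4}, take 4 (4->4 ok)
  t9 'w' -> {3,5}, take 3 (4->3 ok)
  t10 'w' -> {3,5}, take 3 (3->3 ok)
  t11 'w' -> {3,5}, take 5 (3->5 ok)
  t12 'y' -> {0,2}, take 2 (5->2 ok)
  t13 'z' -> {1}, take 1 (2->1 ok)
  t14 'y' -> {0,2}, take 2 (1->2 ok)
  t15 'y' -> {0,2}, take 0 (2->0 ok)
  t16 'y' -> {0,2}, take 0 (0->0 ok)
  t17 'w' -> {3,5}, take 3 (0->3 ok)
  t18 'w' -> {3,5}, take 3 (3->3 ok)
  t19 'w' -> {3,5}, take 3 (3->3 ok)
  t20 'w' -> {3,5}, take 3 (3->3 ok)
  t21 'w' -> {3,5}, take 5 (3->5 ok)
  t22 'y' -> {0,2}, take 2 (5->2 ok)
  t23 'z' -> {1}, take 1 (2->1 ok)
  t24 'y' -> {0,2}, take 2 (1->2 ok)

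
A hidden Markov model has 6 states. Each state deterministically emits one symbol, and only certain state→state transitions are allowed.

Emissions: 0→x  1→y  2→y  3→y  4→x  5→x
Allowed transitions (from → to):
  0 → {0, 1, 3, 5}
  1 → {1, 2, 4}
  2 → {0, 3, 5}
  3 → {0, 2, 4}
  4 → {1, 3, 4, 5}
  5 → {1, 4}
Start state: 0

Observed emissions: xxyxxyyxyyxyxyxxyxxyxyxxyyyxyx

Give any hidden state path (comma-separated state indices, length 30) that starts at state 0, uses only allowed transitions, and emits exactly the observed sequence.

  [0] x  {0,4,5}  => 0  start
  [1] x  {0,4,5}  => 0  0->0 ok
  [2] y  {1,2,3}  => 3  0->3 ok
  [3] x  {0,4,5}  => 0  3->0 ok
  [4] x  {0,4,5}  => 0  0->0 ok
  [5] y  {1,2,3}  => 3  0->3 ok
  [6] y  {1,2,3}  => 2  3->2 ok
  [7] x  {0,4,5}  => 0  2->0 ok
  [8] y  {1,2,3}  => 1  0->1 ok
  [9] y  {1,2,3}  => 2  1->2 ok
  [10] x  {0,4,5}  => 0  2->0 ok
  [11] y  {1,2,3}  => 3  0->3 ok
  [12] x  {0,4,5}  => 0  3->0 ok
  [13] y  {1,2,3}  => 3  0->3 ok
  [14] x  {0,4,5}  => 4  3->4 ok
  [15] x  {0,4,5}  => 5  4->5 ok
  [16] y  {1,2,3}  => 1  5->1 ok
  [17] x  {0,4,5}  => 4  1->4 ok
  [18] x  {0,4,5}  => 5  4->5 ok
  [19] y  {1,2,3}  => 1  5->1 ok
  [20] x  {0,4,5}  => 4  1->4 ok
  [21] y  {1,2,3}  => 3  4->3 ok
  [22] x  {0,4,5}  => 4  3->4 ok
  [23] x  {0,4,5}  => 4  4->4 ok
  [24] y  {1,2,3}  => 1  4->1 ok
  [25] y  {1,2,3}  => 1  1->1 ok
  [26] y  {1,2,3}  => 1  1->1 ok
  [27] x  {0,4,5}  => 4  1->4 ok
  [28] y  {1,2,3}  => 1  4->1 ok
  [29] x  {0,4,5}  => 4  1->4 ok

0,0,3,0,0,3,2,0,1,2,0,3,0,3,4,5,1,4,5,1,4,3,4,4,1,1,1,4,1,4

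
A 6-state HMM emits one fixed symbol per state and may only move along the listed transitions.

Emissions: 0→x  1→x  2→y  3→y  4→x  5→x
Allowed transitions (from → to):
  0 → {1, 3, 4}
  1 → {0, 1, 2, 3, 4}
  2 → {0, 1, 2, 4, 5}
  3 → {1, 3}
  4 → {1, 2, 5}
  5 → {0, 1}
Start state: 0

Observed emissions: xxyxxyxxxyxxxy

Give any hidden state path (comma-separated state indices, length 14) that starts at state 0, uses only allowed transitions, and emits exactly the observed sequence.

  pos 0: x in {0,1,4,5}, choose 0; start
  pos 1: x in {0,1,4,5}, choose 4; 0->4 ok
  pos 2: y in {2,3}, choose 2; 4->2 ok
  pos 3: x in {0,1,4,5}, choose 0; 2->0 ok
  pos 4: x in {0,1,4,5}, choose 4; 0->4 ok
  pos 5: y in {2,3}, choose 2; 4->2 ok
  pos 6: x in {0,1,4,5}, choose 5; 2->5 ok
  pos 7: x in {0,1,4,5}, choose 0; 5->0 ok
  pos 8: x in {0,1,4,5}, choose 4; 0->4 ok
  pos 9: y in {2,3}, choose 2; 4->2 ok
  pos 10: x in {0,1,4,5}, choose 0; 2->0 ok
  pos 11: x in {0,1,4,5}, choose 1; 0->1 ok
  pos 12: x in {0,1,4,5}, choose 1; 1->1 ok
  pos 13: y in {2,3}, choose 3; 1->3 ok

0,4,2,0,4,2,5,0,4,2,0,1,1,3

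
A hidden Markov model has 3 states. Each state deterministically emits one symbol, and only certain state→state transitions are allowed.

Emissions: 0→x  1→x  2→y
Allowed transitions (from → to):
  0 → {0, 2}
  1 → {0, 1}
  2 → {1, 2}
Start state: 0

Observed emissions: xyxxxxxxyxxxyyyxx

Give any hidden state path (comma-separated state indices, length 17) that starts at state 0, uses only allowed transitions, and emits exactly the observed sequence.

  pos 0: x in {0,1}, choose 0; start
  pos 1: y in {2}, choose 2; 0->2 ok
  pos 2: x in {0,1}, choose 1; 2->1 ok
  pos 3: x in {0,1}, choose 1; 1->1 ok
  pos 4: x in {0,1}, choose 1; 1->1 ok
  pos 5: x in {0,1}, choose 1; 1->1 ok
  pos 6: x in {0,1}, choose 1; 1->1 ok
  pos 7: x in {0,1}, choose 0; 1->0 ok
  pos 8: y in {2}, choose 2; 0->2 ok
  pos 9: x in {0,1}, choose 1; 2->1 ok
  pos 10: x in {0,1}, choose 0; 1->0 ok
  pos 11: x in {0,1}, choose 0; 0->0 ok
  pos 12: y in {2}, choose 2; 0->2 ok
  pos 13: y in {2}, choose 2; 2->2 ok
  pos 14: y in {2}, choose 2; 2->2 ok
  pos 15: x in {0,1}, choose 1; 2->1 ok
  pos 16: x in {0,1}, choose 1; 1->1 ok

0,2,1,1,1,1,1,0,2,1,0,0,2,2,2,1,1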